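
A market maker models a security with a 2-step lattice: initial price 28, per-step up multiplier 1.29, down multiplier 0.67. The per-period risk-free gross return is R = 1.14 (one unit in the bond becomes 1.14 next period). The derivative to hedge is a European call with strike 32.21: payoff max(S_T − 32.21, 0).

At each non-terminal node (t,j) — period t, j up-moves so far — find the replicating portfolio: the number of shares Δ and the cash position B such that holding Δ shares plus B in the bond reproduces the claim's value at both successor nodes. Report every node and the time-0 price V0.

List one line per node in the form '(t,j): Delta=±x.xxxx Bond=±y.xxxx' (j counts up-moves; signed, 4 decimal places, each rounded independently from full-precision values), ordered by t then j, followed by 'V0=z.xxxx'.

Under the risk-neutral measure, an up-move has probability p* = (R−d)/(u−d) = 0.7581 and values discount at R = 1.14.
Payoff layer (t=2): V(2,0)=0.0000, V(2,1)=0.0000, V(2,2)=14.3848
Node (1,0) S=18.7600: V=(p*·0.0000+(1−p*)·0.0000)/1.14=0.0000; Δ=(0.0000−0.0000)/(24.2004−12.5692)=0.0000; B=V−Δ·S=0.0000
Node (1,1) S=36.1200: V=(p*·14.3848+(1−p*)·0.0000)/1.14=9.5654; Δ=(14.3848−0.0000)/(46.5948−24.2004)=0.6423; B=V−Δ·S=-13.6358
Node (0,0) S=28.0000: V=(p*·9.5654+(1−p*)·0.0000)/1.14=6.3607; Δ=(9.5654−0.0000)/(36.1200−18.7600)=0.5510; B=V−Δ·S=-9.0674
Root portfolio cost Δ·28+B reproduces V0=6.3607.

(0,0): Delta=0.5510 Bond=-9.0674
(1,0): Delta=0.0000 Bond=0.0000
(1,1): Delta=0.6423 Bond=-13.6358
V0=6.3607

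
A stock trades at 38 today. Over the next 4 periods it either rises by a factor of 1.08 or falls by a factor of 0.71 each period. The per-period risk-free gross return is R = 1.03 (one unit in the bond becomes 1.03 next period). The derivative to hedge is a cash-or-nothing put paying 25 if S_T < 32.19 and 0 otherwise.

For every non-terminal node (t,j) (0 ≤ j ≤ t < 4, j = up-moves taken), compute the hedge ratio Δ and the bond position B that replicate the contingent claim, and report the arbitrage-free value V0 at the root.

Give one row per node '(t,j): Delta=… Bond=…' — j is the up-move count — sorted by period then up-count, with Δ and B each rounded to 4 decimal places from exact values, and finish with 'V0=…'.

Risk-neutral probability p* = (R−d)/(u−d) = (1.03−0.71)/(1.08−0.71) = 0.8649.
Payoff layer (t=4): V(4,0)=25.0000, V(4,1)=25.0000, V(4,2)=25.0000, V(4,3)=0.0000, V(4,4)=0.0000
(3,0): S=13.6006. Δ = (V_up−V_dn)/(S_up−S_dn) = (25.0000−25.0000)/(14.6887−9.6564) = 0.0000. V = [p*·25.0000 + (1−p*)·25.0000]/1.03 = 24.2718. B = V − Δ·S = 24.2718.
(3,1): S=20.6883. Δ = (V_up−V_dn)/(S_up−S_dn) = (25.0000−25.0000)/(22.3433−14.6887) = 0.0000. V = [p*·25.0000 + (1−p*)·25.0000]/1.03 = 24.2718. B = V − Δ·S = 24.2718.
(3,2): S=31.4695. Δ = (V_up−V_dn)/(S_up−S_dn) = (0.0000−25.0000)/(33.9870−22.3433) = -2.1471. V = [p*·0.0000 + (1−p*)·25.0000]/1.03 = 3.2800. B = V − Δ·S = 70.8475.
(3,3): S=47.8691. Δ = (V_up−V_dn)/(S_up−S_dn) = (0.0000−0.0000)/(51.6986−33.9870) = 0.0000. V = [p*·0.0000 + (1−p*)·0.0000]/1.03 = 0.0000. B = V − Δ·S = 0.0000.
(2,0): S=19.1558. Δ = (V_up−V_dn)/(S_up−S_dn) = (24.2718−24.2718)/(20.6883−13.6006) = 0.0000. V = [p*·24.2718 + (1−p*)·24.2718]/1.03 = 23.5649. B = V − Δ·S = 23.5649.
(2,1): S=29.1384. Δ = (V_up−V_dn)/(S_up−S_dn) = (3.2800−24.2718)/(31.4695−20.6883) = -1.9471. V = [p*·3.2800 + (1−p*)·24.2718]/1.03 = 5.9386. B = V − Δ·S = 62.6733.
(2,2): S=44.3232. Δ = (V_up−V_dn)/(S_up−S_dn) = (0.0000−3.2800)/(47.8691−31.4695) = -0.2000. V = [p*·0.0000 + (1−p*)·3.2800]/1.03 = 0.4303. B = V − Δ·S = 9.2951.
(1,0): S=26.9800. Δ = (V_up−V_dn)/(S_up−S_dn) = (5.9386−23.5649)/(29.1384−19.1558) = -1.7657. V = [p*·5.9386 + (1−p*)·23.5649]/1.03 = 8.0782. B = V − Δ·S = 55.7169.
(1,1): S=41.0400. Δ = (V_up−V_dn)/(S_up−S_dn) = (0.4303−5.9386)/(44.3232−29.1384) = -0.3627. V = [p*·0.4303 + (1−p*)·5.9386]/1.03 = 1.1405. B = V − Δ·S = 16.0276.
(0,0): S=38.0000. Δ = (V_up−V_dn)/(S_up−S_dn) = (1.1405−8.0782)/(41.0400−26.9800) = -0.4934. V = [p*·1.1405 + (1−p*)·8.0782]/1.03 = 2.0175. B = V − Δ·S = 20.7680.
Each (Δ,B) replicates both successor values, so the strategy is self-financing and V0 is arbitrage-free.

(0,0): Delta=-0.4934 Bond=20.7680
(1,0): Delta=-1.7657 Bond=55.7169
(1,1): Delta=-0.3627 Bond=16.0276
(2,0): Delta=0.0000 Bond=23.5649
(2,1): Delta=-1.9471 Bond=62.6733
(2,2): Delta=-0.2000 Bond=9.2951
(3,0): Delta=0.0000 Bond=24.2718
(3,1): Delta=0.0000 Bond=24.2718
(3,2): Delta=-2.1471 Bond=70.8475
(3,3): Delta=0.0000 Bond=0.0000
V0=2.0175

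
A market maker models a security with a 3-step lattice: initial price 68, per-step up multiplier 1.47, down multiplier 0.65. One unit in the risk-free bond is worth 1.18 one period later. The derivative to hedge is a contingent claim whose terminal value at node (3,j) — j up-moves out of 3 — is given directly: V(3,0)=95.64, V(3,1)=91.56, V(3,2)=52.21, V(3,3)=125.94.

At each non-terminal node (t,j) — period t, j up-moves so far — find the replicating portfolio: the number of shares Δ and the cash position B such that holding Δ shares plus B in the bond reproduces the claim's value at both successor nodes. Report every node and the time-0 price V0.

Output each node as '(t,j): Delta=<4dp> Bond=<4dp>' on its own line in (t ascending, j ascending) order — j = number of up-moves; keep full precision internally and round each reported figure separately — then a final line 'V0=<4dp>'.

(0,0): Delta=0.1584 Bond=40.0969
(1,0): Delta=-0.6284 Bond=82.0938
(1,1): Delta=0.3488 Bond=28.2840
(2,0): Delta=-0.1732 Bond=83.7916
(2,1): Delta=-0.7386 Bond=104.0272
(2,2): Delta=0.6119 Bond=-5.2835
V0=50.8709

The replicating-portfolio and risk-neutral prices coincide; use p* = (1.18−0.65)/(1.47−0.65) = 0.6463 for the latter.
Payoff layer (t=3): V(3,0)=95.6400, V(3,1)=91.5600, V(3,2)=52.2100, V(3,3)=125.9400
Node (2,0) S=28.7300: V=(p*·91.5600+(1−p*)·95.6400)/1.18=78.8160; Δ=(91.5600−95.6400)/(42.2331−18.6745)=-0.1732; B=V−Δ·S=83.7916
Node (2,1) S=64.9740: V=(p*·52.2100+(1−p*)·91.5600)/1.18=56.0394; Δ=(52.2100−91.5600)/(95.5118−42.2331)=-0.7386; B=V−Δ·S=104.0272
Node (2,2) S=146.9412: V=(p*·125.9400+(1−p*)·52.2100)/1.18=84.6311; Δ=(125.9400−52.2100)/(216.0036−95.5118)=0.6119; B=V−Δ·S=-5.2835
Node (1,0) S=44.2000: V=(p*·56.0394+(1−p*)·78.8160)/1.18=54.3174; Δ=(56.0394−78.8160)/(64.9740−28.7300)=-0.6284; B=V−Δ·S=82.0938
Node (1,1) S=99.9600: V=(p*·84.6311+(1−p*)·56.0394)/1.18=63.1521; Δ=(84.6311−56.0394)/(146.9412−64.9740)=0.3488; B=V−Δ·S=28.2840
Node (0,0) S=68.0000: V=(p*·63.1521+(1−p*)·54.3174)/1.18=50.8709; Δ=(63.1521−54.3174)/(99.9600−44.2000)=0.1584; B=V−Δ·S=40.0969
Each (Δ,B) replicates both successor values, so the strategy is self-financing and V0 is arbitrage-free.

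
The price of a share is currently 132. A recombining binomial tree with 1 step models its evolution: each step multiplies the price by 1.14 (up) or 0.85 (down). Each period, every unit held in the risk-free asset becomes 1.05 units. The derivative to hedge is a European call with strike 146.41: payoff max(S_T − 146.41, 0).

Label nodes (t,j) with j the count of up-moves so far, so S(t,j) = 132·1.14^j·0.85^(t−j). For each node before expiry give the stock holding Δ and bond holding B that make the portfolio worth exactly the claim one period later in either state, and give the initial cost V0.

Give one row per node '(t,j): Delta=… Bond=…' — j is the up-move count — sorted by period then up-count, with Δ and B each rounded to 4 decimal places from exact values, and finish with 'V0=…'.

Risk-neutral probability p* = (R−d)/(u−d) = (1.05−0.85)/(1.14−0.85) = 0.6897.
At expiry t=1: V(1,0)=0.0000, V(1,1)=4.0700
Node (0,0) S=132.0000: V=(p*·4.0700+(1−p*)·0.0000)/1.05=2.6732; Δ=(4.0700−0.0000)/(150.4800−112.2000)=0.1063; B=V−Δ·S=-11.3612
Root portfolio cost Δ·132+B reproduces V0=2.6732.

(0,0): Delta=0.1063 Bond=-11.3612
V0=2.6732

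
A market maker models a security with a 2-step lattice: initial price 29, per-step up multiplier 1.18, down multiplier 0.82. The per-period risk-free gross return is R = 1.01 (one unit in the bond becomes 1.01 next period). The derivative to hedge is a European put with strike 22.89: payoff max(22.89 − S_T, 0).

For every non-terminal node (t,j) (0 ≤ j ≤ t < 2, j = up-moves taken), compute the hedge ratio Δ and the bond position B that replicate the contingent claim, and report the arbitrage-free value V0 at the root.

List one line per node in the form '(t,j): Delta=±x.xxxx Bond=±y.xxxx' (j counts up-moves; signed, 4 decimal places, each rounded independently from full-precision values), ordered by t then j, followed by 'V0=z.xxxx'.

(0,0): Delta=-0.1518 Bond=5.1444
(1,0): Delta=-0.3960 Bond=11.0029
(1,1): Delta=0.0000 Bond=0.0000
V0=0.7411

No-arbitrage ⇒ martingale measure with p* = (R−d)/(u−d) = 0.5278.
Terminal values V(2,·): V(2,0)=3.3904, V(2,1)=0.0000, V(2,2)=0.0000
  t=1,j=0: stock 23.7800 → up 28.0604 (V=0.0000), down 19.4996 (V=3.3904). Price 1.5852; hedge Δ=-0.3960, bond B=11.0029.
  t=1,j=1: stock 34.2200 → up 40.3796 (V=0.0000), down 28.0604 (V=0.0000). Price 0.0000; hedge Δ=0.0000, bond B=0.0000.
  t=0,j=0: stock 29.0000 → up 34.2200 (V=0.0000), down 23.7800 (V=1.5852). Price 0.7411; hedge Δ=-0.1518, bond B=5.1444.
Self-financing check: at every node Δ·S+B equals the discounted successor values.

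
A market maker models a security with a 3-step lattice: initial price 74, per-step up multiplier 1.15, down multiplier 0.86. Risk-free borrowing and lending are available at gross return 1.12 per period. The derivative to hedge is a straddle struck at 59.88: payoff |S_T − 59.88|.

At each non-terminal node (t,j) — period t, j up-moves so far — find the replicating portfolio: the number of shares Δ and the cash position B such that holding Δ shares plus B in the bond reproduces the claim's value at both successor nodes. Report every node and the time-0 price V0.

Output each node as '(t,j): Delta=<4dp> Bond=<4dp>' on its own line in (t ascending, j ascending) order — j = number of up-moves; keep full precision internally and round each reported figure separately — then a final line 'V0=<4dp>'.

No-arbitrage ⇒ martingale measure with p* = (R−d)/(u−d) = 0.8966.
Payoff layer (t=3): V(3,0)=12.8119, V(3,1)=3.0600, V(3,2)=24.2839, V(3,3)=52.6647
(2,0): S=54.7304. Δ = (V_up−V_dn)/(S_up−S_dn) = (3.0600−12.8119)/(62.9400−47.0681) = -0.6144. V = [p*·3.0600 + (1−p*)·12.8119]/1.12 = 3.6328. B = V − Δ·S = 37.2601.
(2,1): S=73.1860. Δ = (V_up−V_dn)/(S_up−S_dn) = (24.2839−3.0600)/(84.1639−62.9400) = 1.0000. V = [p*·24.2839 + (1−p*)·3.0600]/1.12 = 19.7217. B = V − Δ·S = -53.4643.
(2,2): S=97.8650. Δ = (V_up−V_dn)/(S_up−S_dn) = (52.6647−24.2839)/(112.5447−84.1639) = 1.0000. V = [p*·52.6647 + (1−p*)·24.2839]/1.12 = 44.4007. B = V − Δ·S = -53.4643.
(1,0): S=63.6400. Δ = (V_up−V_dn)/(S_up−S_dn) = (19.7217−3.6328)/(73.1860−54.7304) = 0.8718. V = [p*·19.7217 + (1−p*)·3.6328]/1.12 = 16.1226. B = V − Δ·S = -39.3563.
(1,1): S=85.1000. Δ = (V_up−V_dn)/(S_up−S_dn) = (44.4007−19.7217)/(97.8650−73.1860) = 1.0000. V = [p*·44.4007 + (1−p*)·19.7217]/1.12 = 37.3640. B = V − Δ·S = -47.7360.
(0,0): S=74.0000. Δ = (V_up−V_dn)/(S_up−S_dn) = (37.3640−16.1226)/(85.1000−63.6400) = 0.9898. V = [p*·37.3640 + (1−p*)·16.1226]/1.12 = 31.3988. B = V − Δ·S = -41.8474.
The time-0 hedge costs 31.3988, which is the no-arbitrage price.

(0,0): Delta=0.9898 Bond=-41.8474
(1,0): Delta=0.8718 Bond=-39.3563
(1,1): Delta=1.0000 Bond=-47.7360
(2,0): Delta=-0.6144 Bond=37.2601
(2,1): Delta=1.0000 Bond=-53.4643
(2,2): Delta=1.0000 Bond=-53.4643
V0=31.3988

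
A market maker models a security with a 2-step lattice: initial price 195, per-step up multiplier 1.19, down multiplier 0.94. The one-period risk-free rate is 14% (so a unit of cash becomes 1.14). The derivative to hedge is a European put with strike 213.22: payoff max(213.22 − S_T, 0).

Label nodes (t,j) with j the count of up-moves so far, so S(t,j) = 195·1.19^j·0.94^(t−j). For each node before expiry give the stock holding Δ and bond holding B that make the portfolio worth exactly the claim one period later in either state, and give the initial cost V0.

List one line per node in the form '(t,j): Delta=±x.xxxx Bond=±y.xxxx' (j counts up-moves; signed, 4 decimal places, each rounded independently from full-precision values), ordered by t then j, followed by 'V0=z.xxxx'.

Risk-neutral probability p* = (R−d)/(u−d) = (1.14−0.94)/(1.19−0.94) = 0.8000.
Terminal values V(2,·): V(2,0)=40.9180, V(2,1)=0.0000, V(2,2)=0.0000
Node (1,0) S=183.3000: V=(p*·0.0000+(1−p*)·40.9180)/1.14=7.1786; Δ=(0.0000−40.9180)/(218.1270−172.3020)=-0.8929; B=V−Δ·S=170.8506
Node (1,1) S=232.0500: V=(p*·0.0000+(1−p*)·0.0000)/1.14=0.0000; Δ=(0.0000−0.0000)/(276.1395−218.1270)=0.0000; B=V−Δ·S=0.0000
Node (0,0) S=195.0000: V=(p*·0.0000+(1−p*)·7.1786)/1.14=1.2594; Δ=(0.0000−7.1786)/(232.0500−183.3000)=-0.1473; B=V−Δ·S=29.9738
Check: Δ(0,0)·S0 + B(0,0) = 1.2594 = V0.

(0,0): Delta=-0.1473 Bond=29.9738
(1,0): Delta=-0.8929 Bond=170.8506
(1,1): Delta=0.0000 Bond=0.0000
V0=1.2594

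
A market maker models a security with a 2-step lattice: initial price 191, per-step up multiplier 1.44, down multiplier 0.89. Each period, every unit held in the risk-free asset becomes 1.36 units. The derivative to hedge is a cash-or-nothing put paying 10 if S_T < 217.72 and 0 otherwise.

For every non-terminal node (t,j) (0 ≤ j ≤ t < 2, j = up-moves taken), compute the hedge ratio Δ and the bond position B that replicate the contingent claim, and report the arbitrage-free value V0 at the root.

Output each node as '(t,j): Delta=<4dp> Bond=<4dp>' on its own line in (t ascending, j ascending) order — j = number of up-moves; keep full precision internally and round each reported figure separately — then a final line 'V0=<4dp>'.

(0,0): Delta=-0.0102 Bond=2.0590
(1,0): Delta=-0.1070 Bond=19.2513
(1,1): Delta=0.0000 Bond=0.0000
V0=0.1144

Under the risk-neutral measure, an up-move has probability p* = (R−d)/(u−d) = 0.8545 and values discount at R = 1.36.
At expiry t=2: V(2,0)=10.0000, V(2,1)=0.0000, V(2,2)=0.0000
(1,0): S=169.9900. Δ = (V_up−V_dn)/(S_up−S_dn) = (0.0000−10.0000)/(244.7856−151.2911) = -0.1070. V = [p*·0.0000 + (1−p*)·10.0000]/1.36 = 1.0695. B = V − Δ·S = 19.2513.
(1,1): S=275.0400. Δ = (V_up−V_dn)/(S_up−S_dn) = (0.0000−0.0000)/(396.0576−244.7856) = 0.0000. V = [p*·0.0000 + (1−p*)·0.0000]/1.36 = 0.0000. B = V − Δ·S = 0.0000.
(0,0): S=191.0000. Δ = (V_up−V_dn)/(S_up−S_dn) = (0.0000−1.0695)/(275.0400−169.9900) = -0.0102. V = [p*·0.0000 + (1−p*)·1.0695]/1.36 = 0.1144. B = V − Δ·S = 2.0590.
Root portfolio cost Δ·191+B reproduces V0=0.1144.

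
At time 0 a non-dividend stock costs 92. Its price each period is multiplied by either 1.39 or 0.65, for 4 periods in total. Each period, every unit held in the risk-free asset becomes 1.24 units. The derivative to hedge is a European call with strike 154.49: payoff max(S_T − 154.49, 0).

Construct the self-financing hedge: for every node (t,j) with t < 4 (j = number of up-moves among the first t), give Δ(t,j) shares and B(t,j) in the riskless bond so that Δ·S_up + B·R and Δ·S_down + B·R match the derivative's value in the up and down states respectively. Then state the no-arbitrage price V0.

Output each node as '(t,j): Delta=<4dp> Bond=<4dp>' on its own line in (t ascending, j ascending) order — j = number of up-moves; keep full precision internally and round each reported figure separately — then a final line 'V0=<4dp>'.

(0,0): Delta=0.7321 Bond=-33.9963
(1,0): Delta=0.0571 Bond=-1.7894
(1,1): Delta=0.8124 Bond=-52.4180
(2,0): Delta=0.0000 Bond=0.0000
(2,1): Delta=0.0639 Bond=-2.7829
(2,2): Delta=0.9013 Bond=-80.8158
(3,0): Delta=0.0000 Bond=0.0000
(3,1): Delta=0.0000 Bond=0.0000
(3,2): Delta=0.0715 Bond=-4.3282
(3,3): Delta=1.0000 Bond=-124.5887
V0=33.3570

The replicating-portfolio and risk-neutral prices coincide; use p* = (1.24−0.65)/(1.39−0.65) = 0.7973 for the latter.
Terminal values V(4,·): V(4,0)=0.0000, V(4,1)=0.0000, V(4,2)=0.0000, V(4,3)=6.1100, V(4,4)=188.9470
Node (3,0) S=25.2655: V=(p*·0.0000+(1−p*)·0.0000)/1.24=0.0000; Δ=(0.0000−0.0000)/(35.1190−16.4226)=0.0000; B=V−Δ·S=0.0000
Node (3,1) S=54.0293: V=(p*·0.0000+(1−p*)·0.0000)/1.24=0.0000; Δ=(0.0000−0.0000)/(75.1007−35.1190)=0.0000; B=V−Δ·S=0.0000
Node (3,2) S=115.5396: V=(p*·6.1100+(1−p*)·0.0000)/1.24=3.9286; Δ=(6.1100−0.0000)/(160.6000−75.1007)=0.0715; B=V−Δ·S=-4.3282
Node (3,3) S=247.0769: V=(p*·188.9470+(1−p*)·6.1100)/1.24=122.4882; Δ=(188.9470−6.1100)/(343.4370−160.6000)=1.0000; B=V−Δ·S=-124.5887
Node (2,0) S=38.8700: V=(p*·0.0000+(1−p*)·0.0000)/1.24=0.0000; Δ=(0.0000−0.0000)/(54.0293−25.2655)=0.0000; B=V−Δ·S=0.0000
Node (2,1) S=83.1220: V=(p*·3.9286+(1−p*)·0.0000)/1.24=2.5260; Δ=(3.9286−0.0000)/(115.5396−54.0293)=0.0639; B=V−Δ·S=-2.7829
Node (2,2) S=177.7532: V=(p*·122.4882+(1−p*)·3.9286)/1.24=79.3999; Δ=(122.4882−3.9286)/(247.0769−115.5396)=0.9013; B=V−Δ·S=-80.8158
Node (1,0) S=59.8000: V=(p*·2.5260+(1−p*)·0.0000)/1.24=1.6242; Δ=(2.5260−0.0000)/(83.1220−38.8700)=0.0571; B=V−Δ·S=-1.7894
Node (1,1) S=127.8800: V=(p*·79.3999+(1−p*)·2.5260)/1.24=51.4656; Δ=(79.3999−2.5260)/(177.7532−83.1220)=0.8124; B=V−Δ·S=-52.4180
Node (0,0) S=92.0000: V=(p*·51.4656+(1−p*)·1.6242)/1.24=33.3570; Δ=(51.4656−1.6242)/(127.8800−59.8000)=0.7321; B=V−Δ·S=-33.9963
Check: Δ(0,0)·S0 + B(0,0) = 33.3570 = V0.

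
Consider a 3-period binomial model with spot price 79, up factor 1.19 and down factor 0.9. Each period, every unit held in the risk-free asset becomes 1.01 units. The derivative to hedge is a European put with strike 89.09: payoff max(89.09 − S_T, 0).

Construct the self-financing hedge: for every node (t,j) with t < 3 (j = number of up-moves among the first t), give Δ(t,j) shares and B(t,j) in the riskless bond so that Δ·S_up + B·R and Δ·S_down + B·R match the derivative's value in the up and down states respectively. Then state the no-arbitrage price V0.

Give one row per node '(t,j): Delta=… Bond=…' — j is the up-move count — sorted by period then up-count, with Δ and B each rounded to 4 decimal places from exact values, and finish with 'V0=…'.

Risk-neutral probability p* = (R−d)/(u−d) = (1.01−0.9)/(1.19−0.9) = 0.3793.
Payoff layer (t=3): V(3,0)=31.4990, V(3,1)=12.9419, V(3,2)=0.0000, V(3,3)=0.0000
Node (2,0) S=63.9900: V=(p*·12.9419+(1−p*)·31.4990)/1.01=24.2179; Δ=(12.9419−31.4990)/(76.1481−57.5910)=-1.0000; B=V−Δ·S=88.2079
Node (2,1) S=84.6090: V=(p*·0.0000+(1−p*)·12.9419)/1.01=7.9534; Δ=(0.0000−12.9419)/(100.6847−76.1481)=-0.5275; B=V−Δ·S=52.5806
Node (2,2) S=111.8719: V=(p*·0.0000+(1−p*)·0.0000)/1.01=0.0000; Δ=(0.0000−0.0000)/(133.1276−100.6847)=0.0000; B=V−Δ·S=0.0000
Node (1,0) S=71.1000: V=(p*·7.9534+(1−p*)·24.2179)/1.01=17.8699; Δ=(7.9534−24.2179)/(84.6090−63.9900)=-0.7888; B=V−Δ·S=73.9546
Node (1,1) S=94.0100: V=(p*·0.0000+(1−p*)·7.9534)/1.01=4.8877; Δ=(0.0000−7.9534)/(111.8719−84.6090)=-0.2917; B=V−Δ·S=32.3131
Node (0,0) S=79.0000: V=(p*·4.8877+(1−p*)·17.8699)/1.01=12.8174; Δ=(4.8877−17.8699)/(94.0100−71.1000)=-0.5667; B=V−Δ·S=57.5837
Each (Δ,B) replicates both successor values, so the strategy is self-financing and V0 is arbitrage-free.

(0,0): Delta=-0.5667 Bond=57.5837
(1,0): Delta=-0.7888 Bond=73.9546
(1,1): Delta=-0.2917 Bond=32.3131
(2,0): Delta=-1.0000 Bond=88.2079
(2,1): Delta=-0.5275 Bond=52.5806
(2,2): Delta=0.0000 Bond=0.0000
V0=12.8174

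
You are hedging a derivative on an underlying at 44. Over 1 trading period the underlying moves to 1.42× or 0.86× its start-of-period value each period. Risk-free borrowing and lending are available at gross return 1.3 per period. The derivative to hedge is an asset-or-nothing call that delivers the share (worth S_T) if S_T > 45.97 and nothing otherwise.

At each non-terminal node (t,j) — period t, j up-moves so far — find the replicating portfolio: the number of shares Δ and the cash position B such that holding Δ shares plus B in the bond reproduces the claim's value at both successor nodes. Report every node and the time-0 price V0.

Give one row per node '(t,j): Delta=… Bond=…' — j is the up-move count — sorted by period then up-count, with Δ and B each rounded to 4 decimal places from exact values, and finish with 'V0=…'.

Risk-neutral probability p* = (R−d)/(u−d) = (1.3−0.86)/(1.42−0.86) = 0.7857.
Payoff layer (t=1): V(1,0)=0.0000, V(1,1)=62.4800
  t=0,j=0: stock 44.0000 → up 62.4800 (V=62.4800), down 37.8400 (V=0.0000). Price 37.7626; hedge Δ=2.5357, bond B=-73.8088.
Self-financing check: at every node Δ·S+B equals the discounted successor values.

(0,0): Delta=2.5357 Bond=-73.8088
V0=37.7626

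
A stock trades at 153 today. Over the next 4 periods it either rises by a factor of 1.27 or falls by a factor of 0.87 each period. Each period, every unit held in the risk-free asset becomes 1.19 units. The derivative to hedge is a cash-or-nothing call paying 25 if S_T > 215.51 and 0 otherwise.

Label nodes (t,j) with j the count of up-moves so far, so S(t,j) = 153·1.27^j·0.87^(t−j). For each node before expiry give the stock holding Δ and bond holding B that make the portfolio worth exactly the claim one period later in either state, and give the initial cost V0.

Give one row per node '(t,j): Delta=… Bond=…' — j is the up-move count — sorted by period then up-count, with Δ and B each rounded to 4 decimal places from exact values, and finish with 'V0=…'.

Under the risk-neutral measure, an up-move has probability p* = (R−d)/(u−d) = 0.8000 and values discount at R = 1.19.
At expiry t=4: V(4,0)=0.0000, V(4,1)=0.0000, V(4,2)=0.0000, V(4,3)=25.0000, V(4,4)=25.0000
  t=3,j=0: stock 100.7510 → up 127.9537 (V=0.0000), down 87.6533 (V=0.0000). Price 0.0000; hedge Δ=0.0000, bond B=0.0000.
  t=3,j=1: stock 147.0732 → up 186.7830 (V=0.0000), down 127.9537 (V=0.0000). Price 0.0000; hedge Δ=0.0000, bond B=0.0000.
  t=3,j=2: stock 214.6931 → up 272.6603 (V=25.0000), down 186.7830 (V=0.0000). Price 16.8067; hedge Δ=0.2911, bond B=-45.6933.
  t=3,j=3: stock 313.4026 → up 398.0213 (V=25.0000), down 272.6603 (V=25.0000). Price 21.0084; hedge Δ=0.0000, bond B=21.0084.
  t=2,j=0: stock 115.8057 → up 147.0732 (V=0.0000), down 100.7510 (V=0.0000). Price 0.0000; hedge Δ=0.0000, bond B=0.0000.
  t=2,j=1: stock 169.0497 → up 214.6931 (V=16.8067), down 147.0732 (V=0.0000). Price 11.2986; hedge Δ=0.2485, bond B=-30.7182.
  t=2,j=2: stock 246.7737 → up 313.4026 (V=21.0084), down 214.6931 (V=16.8067). Price 16.9480; hedge Δ=0.0426, bond B=6.4438.
  t=1,j=0: stock 133.1100 → up 169.0497 (V=11.2986), down 115.8057 (V=0.0000). Price 7.5957; hedge Δ=0.2122, bond B=-20.6509.
  t=1,j=1: stock 194.3100 → up 246.7737 (V=16.9480), down 169.0497 (V=11.2986). Price 13.2925; hedge Δ=0.0727, bond B=-0.8308.
  t=0,j=0: stock 153.0000 → up 194.3100 (V=13.2925), down 133.1100 (V=7.5957). Price 10.2127; hedge Δ=0.0931, bond B=-4.0292.
Self-financing check: at every node Δ·S+B equals the discounted successor values.

(0,0): Delta=0.0931 Bond=-4.0292
(1,0): Delta=0.2122 Bond=-20.6509
(1,1): Delta=0.0727 Bond=-0.8308
(2,0): Delta=0.0000 Bond=0.0000
(2,1): Delta=0.2485 Bond=-30.7182
(2,2): Delta=0.0426 Bond=6.4438
(3,0): Delta=0.0000 Bond=0.0000
(3,1): Delta=0.0000 Bond=0.0000
(3,2): Delta=0.2911 Bond=-45.6933
(3,3): Delta=0.0000 Bond=21.0084
V0=10.2127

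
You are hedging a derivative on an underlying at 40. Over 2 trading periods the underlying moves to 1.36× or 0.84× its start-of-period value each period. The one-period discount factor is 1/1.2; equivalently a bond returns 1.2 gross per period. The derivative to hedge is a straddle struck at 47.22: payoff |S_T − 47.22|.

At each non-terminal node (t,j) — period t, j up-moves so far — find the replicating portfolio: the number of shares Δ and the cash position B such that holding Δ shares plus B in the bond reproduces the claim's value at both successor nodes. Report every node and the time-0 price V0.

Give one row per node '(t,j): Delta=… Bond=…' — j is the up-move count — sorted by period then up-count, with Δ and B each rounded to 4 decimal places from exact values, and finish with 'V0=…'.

Since d<R<u, set p* = (R−d)/(u−d) = 0.6923; price each node as the discounted p*-expectation of its children.
At expiry t=2: V(2,0)=18.9960, V(2,1)=1.5240, V(2,2)=26.7640
(1,0): S=33.6000. Δ = (V_up−V_dn)/(S_up−S_dn) = (1.5240−18.9960)/(45.6960−28.2240) = -1.0000. V = [p*·1.5240 + (1−p*)·18.9960]/1.2 = 5.7500. B = V − Δ·S = 39.3500.
(1,1): S=54.4000. Δ = (V_up−V_dn)/(S_up−S_dn) = (26.7640−1.5240)/(73.9840−45.6960) = 0.8923. V = [p*·26.7640 + (1−p*)·1.5240]/1.2 = 15.8315. B = V − Δ·S = -32.7069.
(0,0): S=40.0000. Δ = (V_up−V_dn)/(S_up−S_dn) = (15.8315−5.7500)/(54.4000−33.6000) = 0.4847. V = [p*·15.8315 + (1−p*)·5.7500]/1.2 = 10.6079. B = V − Δ·S = -8.7796.
Each (Δ,B) replicates both successor values, so the strategy is self-financing and V0 is arbitrage-free.

(0,0): Delta=0.4847 Bond=-8.7796
(1,0): Delta=-1.0000 Bond=39.3500
(1,1): Delta=0.8923 Bond=-32.7069
V0=10.6079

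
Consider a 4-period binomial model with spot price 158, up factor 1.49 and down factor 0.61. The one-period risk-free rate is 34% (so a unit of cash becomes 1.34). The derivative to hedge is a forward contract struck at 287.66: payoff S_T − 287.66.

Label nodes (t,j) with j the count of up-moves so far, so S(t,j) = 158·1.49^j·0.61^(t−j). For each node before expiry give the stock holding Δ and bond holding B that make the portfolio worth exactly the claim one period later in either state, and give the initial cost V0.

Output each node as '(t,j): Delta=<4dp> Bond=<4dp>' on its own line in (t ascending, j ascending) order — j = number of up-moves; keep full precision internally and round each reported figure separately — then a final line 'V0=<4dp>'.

(0,0): Delta=1.0000 Bond=-89.2196
(1,0): Delta=1.0000 Bond=-119.5543
(1,1): Delta=1.0000 Bond=-119.5543
(2,0): Delta=1.0000 Bond=-160.2027
(2,1): Delta=1.0000 Bond=-160.2027
(2,2): Delta=1.0000 Bond=-160.2027
(3,0): Delta=1.0000 Bond=-214.6716
(3,1): Delta=1.0000 Bond=-214.6716
(3,2): Delta=1.0000 Bond=-214.6716
(3,3): Delta=1.0000 Bond=-214.6716
V0=68.7804

Since d<R<u, set p* = (R−d)/(u−d) = 0.8295; price each node as the discounted p*-expectation of its children.
At expiry t=4: V(4,0)=-265.7836, V(4,1)=-234.2241, V(4,2)=-157.1363, V(4,3)=31.1601, V(4,4)=491.0974
Node (3,0) S=35.8630: V=(p*·-234.2241+(1−p*)·-265.7836)/1.34=-178.8086; Δ=(-234.2241−-265.7836)/(53.4359−21.8764)=1.0000; B=V−Δ·S=-214.6716
Node (3,1) S=87.5998: V=(p*·-157.1363+(1−p*)·-234.2241)/1.34=-127.0719; Δ=(-157.1363−-234.2241)/(130.5237−53.4359)=1.0000; B=V−Δ·S=-214.6716
Node (3,2) S=213.9732: V=(p*·31.1601+(1−p*)·-157.1363)/1.34=-0.6984; Δ=(31.1601−-157.1363)/(318.8201−130.5237)=1.0000; B=V−Δ·S=-214.6716
Node (3,3) S=522.6559: V=(p*·491.0974+(1−p*)·31.1601)/1.34=307.9843; Δ=(491.0974−31.1601)/(778.7574−318.8201)=1.0000; B=V−Δ·S=-214.6716
Node (2,0) S=58.7918: V=(p*·-127.0719+(1−p*)·-178.8086)/1.34=-101.4109; Δ=(-127.0719−-178.8086)/(87.5998−35.8630)=1.0000; B=V−Δ·S=-160.2027
Node (2,1) S=143.6062: V=(p*·-0.6984+(1−p*)·-127.0719)/1.34=-16.5965; Δ=(-0.6984−-127.0719)/(213.9732−87.5998)=1.0000; B=V−Δ·S=-160.2027
Node (2,2) S=350.7758: V=(p*·307.9843+(1−p*)·-0.6984)/1.34=190.5731; Δ=(307.9843−-0.6984)/(522.6559−213.9732)=1.0000; B=V−Δ·S=-160.2027
Node (1,0) S=96.3800: V=(p*·-16.5965+(1−p*)·-101.4109)/1.34=-23.1743; Δ=(-16.5965−-101.4109)/(143.6062−58.7918)=1.0000; B=V−Δ·S=-119.5543
Node (1,1) S=235.4200: V=(p*·190.5731+(1−p*)·-16.5965)/1.34=115.8657; Δ=(190.5731−-16.5965)/(350.7758−143.6062)=1.0000; B=V−Δ·S=-119.5543
Node (0,0) S=158.0000: V=(p*·115.8657+(1−p*)·-23.1743)/1.34=68.7804; Δ=(115.8657−-23.1743)/(235.4200−96.3800)=1.0000; B=V−Δ·S=-89.2196
Self-financing check: at every node Δ·S+B equals the discounted successor values.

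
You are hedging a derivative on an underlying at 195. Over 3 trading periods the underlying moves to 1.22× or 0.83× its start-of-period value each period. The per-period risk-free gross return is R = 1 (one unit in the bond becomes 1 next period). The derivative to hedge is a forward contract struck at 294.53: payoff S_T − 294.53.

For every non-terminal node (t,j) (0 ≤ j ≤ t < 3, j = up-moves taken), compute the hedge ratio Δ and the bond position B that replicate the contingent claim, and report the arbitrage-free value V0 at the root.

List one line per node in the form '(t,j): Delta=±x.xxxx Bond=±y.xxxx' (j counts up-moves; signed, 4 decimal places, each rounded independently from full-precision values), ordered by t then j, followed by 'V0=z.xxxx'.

Under the risk-neutral measure, an up-move has probability p* = (R−d)/(u−d) = 0.4359 and values discount at R = 1.
Terminal payoffs: V(3,0)=-183.0315, V(3,1)=-130.6407, V(3,2)=-53.6325, V(3,3)=59.5604
  t=2,j=0: stock 134.3355 → up 163.8893 (V=-130.6407), down 111.4985 (V=-183.0315). Price -160.1945; hedge Δ=1.0000, bond B=-294.5300.
  t=2,j=1: stock 197.4570 → up 240.8975 (V=-53.6325), down 163.8893 (V=-130.6407). Price -97.0730; hedge Δ=1.0000, bond B=-294.5300.
  t=2,j=2: stock 290.2380 → up 354.0904 (V=59.5604), down 240.8975 (V=-53.6325). Price -4.2920; hedge Δ=1.0000, bond B=-294.5300.
  t=1,j=0: stock 161.8500 → up 197.4570 (V=-97.0730), down 134.3355 (V=-160.1945). Price -132.6800; hedge Δ=1.0000, bond B=-294.5300.
  t=1,j=1: stock 237.9000 → up 290.2380 (V=-4.2920), down 197.4570 (V=-97.0730). Price -56.6300; hedge Δ=1.0000, bond B=-294.5300.
  t=0,j=0: stock 195.0000 → up 237.9000 (V=-56.6300), down 161.8500 (V=-132.6800). Price -99.5300; hedge Δ=1.0000, bond B=-294.5300.
Self-financing check: at every node Δ·S+B equals the discounted successor values.

(0,0): Delta=1.0000 Bond=-294.5300
(1,0): Delta=1.0000 Bond=-294.5300
(1,1): Delta=1.0000 Bond=-294.5300
(2,0): Delta=1.0000 Bond=-294.5300
(2,1): Delta=1.0000 Bond=-294.5300
(2,2): Delta=1.0000 Bond=-294.5300
V0=-99.5300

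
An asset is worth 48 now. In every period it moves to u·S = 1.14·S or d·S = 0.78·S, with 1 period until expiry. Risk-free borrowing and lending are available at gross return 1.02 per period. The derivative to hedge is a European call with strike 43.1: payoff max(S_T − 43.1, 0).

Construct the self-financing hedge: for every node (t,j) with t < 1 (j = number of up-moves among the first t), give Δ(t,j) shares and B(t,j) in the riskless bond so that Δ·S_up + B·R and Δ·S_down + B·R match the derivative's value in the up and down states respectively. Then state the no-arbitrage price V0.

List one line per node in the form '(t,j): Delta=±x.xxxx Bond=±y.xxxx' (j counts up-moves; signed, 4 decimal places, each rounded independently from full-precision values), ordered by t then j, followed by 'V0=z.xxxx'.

(0,0): Delta=0.6725 Bond=-24.6830
V0=7.5948

Since d<R<u, set p* = (R−d)/(u−d) = 0.6667; price each node as the discounted p*-expectation of its children.
At expiry t=1: V(1,0)=0.0000, V(1,1)=11.6200
Node (0,0) S=48.0000: V=(p*·11.6200+(1−p*)·0.0000)/1.02=7.5948; Δ=(11.6200−0.0000)/(54.7200−37.4400)=0.6725; B=V−Δ·S=-24.6830
Self-financing check: at every node Δ·S+B equals the discounted successor values.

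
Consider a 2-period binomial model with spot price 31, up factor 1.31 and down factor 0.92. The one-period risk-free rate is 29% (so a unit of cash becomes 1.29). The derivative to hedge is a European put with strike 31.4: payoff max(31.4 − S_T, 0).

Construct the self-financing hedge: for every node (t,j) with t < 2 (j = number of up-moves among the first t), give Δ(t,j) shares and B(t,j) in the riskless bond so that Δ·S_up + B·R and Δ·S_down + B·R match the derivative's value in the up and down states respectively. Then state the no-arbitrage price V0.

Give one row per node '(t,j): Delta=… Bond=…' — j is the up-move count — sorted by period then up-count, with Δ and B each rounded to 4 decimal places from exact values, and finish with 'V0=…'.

(0,0): Delta=-0.0170 Bond=0.5343
(1,0): Delta=-0.4641 Bond=13.4401
(1,1): Delta=0.0000 Bond=0.0000
V0=0.0082

The replicating-portfolio and risk-neutral prices coincide; use p* = (1.29−0.92)/(1.31−0.92) = 0.9487 for the latter.
Terminal values V(2,·): V(2,0)=5.1616, V(2,1)=0.0000, V(2,2)=0.0000
  t=1,j=0: stock 28.5200 → up 37.3612 (V=0.0000), down 26.2384 (V=5.1616). Price 0.2052; hedge Δ=-0.4641, bond B=13.4401.
  t=1,j=1: stock 40.6100 → up 53.1991 (V=0.0000), down 37.3612 (V=0.0000). Price 0.0000; hedge Δ=0.0000, bond B=0.0000.
  t=0,j=0: stock 31.0000 → up 40.6100 (V=0.0000), down 28.5200 (V=0.2052). Price 0.0082; hedge Δ=-0.0170, bond B=0.5343.
The time-0 hedge costs 0.0082, which is the no-arbitrage price.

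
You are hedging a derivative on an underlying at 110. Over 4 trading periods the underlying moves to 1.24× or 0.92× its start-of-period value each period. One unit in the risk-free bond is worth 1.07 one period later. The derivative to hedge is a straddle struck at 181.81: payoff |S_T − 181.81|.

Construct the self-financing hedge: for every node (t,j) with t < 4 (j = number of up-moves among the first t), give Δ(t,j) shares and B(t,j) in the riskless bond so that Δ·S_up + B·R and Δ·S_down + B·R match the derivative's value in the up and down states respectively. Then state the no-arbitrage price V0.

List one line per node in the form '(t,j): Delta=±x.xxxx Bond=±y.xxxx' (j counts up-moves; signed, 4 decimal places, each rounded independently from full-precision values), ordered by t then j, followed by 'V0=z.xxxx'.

(0,0): Delta=-0.4985 Bond=93.0169
(1,0): Delta=-0.8680 Bond=136.9217
(1,1): Delta=-0.1878 Bond=57.1487
(2,0): Delta=-1.0000 Bond=158.7999
(2,1): Delta=-0.7569 Bond=132.5734
(2,2): Delta=0.2908 Bond=-19.7984
(3,0): Delta=-1.0000 Bond=169.9159
(3,1): Delta=-1.0000 Bond=169.9159
(3,2): Delta=-0.5525 Bond=110.0495
(3,3): Delta=1.0000 Bond=-169.9159
V0=38.1868

The replicating-portfolio and risk-neutral prices coincide; use p* = (1.07−0.92)/(1.24−0.92) = 0.4688 for the latter.
At expiry t=4: V(4,0)=103.0068, V(4,1)=75.5970, V(4,2)=38.6533, V(4,3)=11.1403, V(4,4)=78.2535
  t=3,j=0: stock 85.6557 → up 106.2130 (V=75.5970), down 78.8032 (V=103.0068). Price 84.2602; hedge Δ=-1.0000, bond B=169.9159.
  t=3,j=1: stock 115.4490 → up 143.1567 (V=38.6533), down 106.2130 (V=75.5970). Price 54.4669; hedge Δ=-1.0000, bond B=169.9159.
  t=3,j=2: stock 155.6051 → up 192.9503 (V=11.1403), down 143.1567 (V=38.6533). Price 24.0716; hedge Δ=-0.5525, bond B=110.0495.
  t=3,j=3: stock 209.7286 → up 260.0635 (V=78.2535), down 192.9503 (V=11.1403). Price 39.8128; hedge Δ=1.0000, bond B=-169.9159.
  t=2,j=0: stock 93.1040 → up 115.4490 (V=54.4669), down 85.6557 (V=84.2602). Price 65.6959; hedge Δ=-1.0000, bond B=158.7999.
  t=2,j=1: stock 125.4880 → up 155.6051 (V=24.0716), down 115.4490 (V=54.4669). Price 37.5880; hedge Δ=-0.7569, bond B=132.5734.
  t=2,j=2: stock 169.1360 → up 209.7286 (V=39.8128), down 155.6051 (V=24.0716). Price 29.3928; hedge Δ=0.2908, bond B=-19.7984.
  t=1,j=0: stock 101.2000 → up 125.4880 (V=37.5880), down 93.1040 (V=65.6959). Price 49.0844; hedge Δ=-0.8680, bond B=136.9217.
  t=1,j=1: stock 136.4000 → up 169.1360 (V=29.3928), down 125.4880 (V=37.5880). Price 31.5387; hedge Δ=-0.1878, bond B=57.1487.
  t=0,j=0: stock 110.0000 → up 136.4000 (V=31.5387), down 101.2000 (V=49.0844). Price 38.1868; hedge Δ=-0.4985, bond B=93.0169.
Root portfolio cost Δ·110+B reproduces V0=38.1868.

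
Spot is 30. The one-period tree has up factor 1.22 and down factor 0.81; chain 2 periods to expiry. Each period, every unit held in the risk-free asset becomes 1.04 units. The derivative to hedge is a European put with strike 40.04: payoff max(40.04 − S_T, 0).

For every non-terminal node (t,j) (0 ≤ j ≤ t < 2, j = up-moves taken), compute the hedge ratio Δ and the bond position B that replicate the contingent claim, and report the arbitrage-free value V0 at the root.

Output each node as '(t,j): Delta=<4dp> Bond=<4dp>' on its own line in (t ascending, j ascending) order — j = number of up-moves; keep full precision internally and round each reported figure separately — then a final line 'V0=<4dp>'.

(0,0): Delta=-0.7977 Bond=32.2935
(1,0): Delta=-1.0000 Bond=38.5000
(1,1): Delta=-0.6927 Bond=29.7389
V0=8.3611

Since d<R<u, set p* = (R−d)/(u−d) = 0.5610; price each node as the discounted p*-expectation of its children.
At expiry t=2: V(2,0)=20.3570, V(2,1)=10.3940, V(2,2)=0.0000
  t=1,j=0: stock 24.3000 → up 29.6460 (V=10.3940), down 19.6830 (V=20.3570). Price 14.2000; hedge Δ=-1.0000, bond B=38.5000.
  t=1,j=1: stock 36.6000 → up 44.6520 (V=0.0000), down 29.6460 (V=10.3940). Price 4.3877; hedge Δ=-0.6927, bond B=29.7389.
  t=0,j=0: stock 30.0000 → up 36.6000 (V=4.3877), down 24.3000 (V=14.2000). Price 8.3611; hedge Δ=-0.7977, bond B=32.2935.
Self-financing check: at every node Δ·S+B equals the discounted successor values.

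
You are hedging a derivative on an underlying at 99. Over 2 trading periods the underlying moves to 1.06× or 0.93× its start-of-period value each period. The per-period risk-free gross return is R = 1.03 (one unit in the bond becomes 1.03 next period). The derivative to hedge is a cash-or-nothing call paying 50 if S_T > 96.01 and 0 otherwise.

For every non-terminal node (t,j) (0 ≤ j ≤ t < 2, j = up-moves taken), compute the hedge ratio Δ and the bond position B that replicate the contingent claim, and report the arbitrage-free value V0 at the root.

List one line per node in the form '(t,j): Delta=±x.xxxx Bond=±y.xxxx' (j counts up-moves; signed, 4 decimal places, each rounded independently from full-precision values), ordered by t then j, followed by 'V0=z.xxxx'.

No-arbitrage ⇒ martingale measure with p* = (R−d)/(u−d) = 0.7692.
Payoff layer (t=2): V(2,0)=0.0000, V(2,1)=50.0000, V(2,2)=50.0000
(1,0): S=92.0700. Δ = (V_up−V_dn)/(S_up−S_dn) = (50.0000−0.0000)/(97.5942−85.6251) = 4.1774. V = [p*·50.0000 + (1−p*)·0.0000]/1.03 = 37.3413. B = V − Δ·S = -347.2741.
(1,1): S=104.9400. Δ = (V_up−V_dn)/(S_up−S_dn) = (50.0000−50.0000)/(111.2364−97.5942) = 0.0000. V = [p*·50.0000 + (1−p*)·50.0000]/1.03 = 48.5437. B = V − Δ·S = 48.5437.
(0,0): S=99.0000. Δ = (V_up−V_dn)/(S_up−S_dn) = (48.5437−37.3413)/(104.9400−92.0700) = 0.8704. V = [p*·48.5437 + (1−p*)·37.3413]/1.03 = 44.6199. B = V − Δ·S = -41.5523.
Each (Δ,B) replicates both successor values, so the strategy is self-financing and V0 is arbitrage-free.

(0,0): Delta=0.8704 Bond=-41.5523
(1,0): Delta=4.1774 Bond=-347.2741
(1,1): Delta=0.0000 Bond=48.5437
V0=44.6199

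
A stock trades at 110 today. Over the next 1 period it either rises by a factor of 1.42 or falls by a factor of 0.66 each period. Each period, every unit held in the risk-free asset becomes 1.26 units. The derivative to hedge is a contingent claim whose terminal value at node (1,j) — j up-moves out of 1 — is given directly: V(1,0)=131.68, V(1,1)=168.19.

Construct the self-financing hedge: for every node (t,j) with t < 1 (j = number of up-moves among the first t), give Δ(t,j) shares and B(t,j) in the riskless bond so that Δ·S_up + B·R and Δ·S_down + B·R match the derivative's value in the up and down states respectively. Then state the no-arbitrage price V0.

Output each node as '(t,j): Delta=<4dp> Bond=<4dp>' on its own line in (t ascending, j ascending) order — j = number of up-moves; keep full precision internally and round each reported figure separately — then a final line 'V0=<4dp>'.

(0,0): Delta=0.4367 Bond=79.3444
V0=127.3839

Risk-neutral probability p* = (R−d)/(u−d) = (1.26−0.66)/(1.42−0.66) = 0.7895.
Payoff layer (t=1): V(1,0)=131.6800, V(1,1)=168.1900
Node (0,0) S=110.0000: V=(p*·168.1900+(1−p*)·131.6800)/1.26=127.3839; Δ=(168.1900−131.6800)/(156.2000−72.6000)=0.4367; B=V−Δ·S=79.3444
Check: Δ(0,0)·S0 + B(0,0) = 127.3839 = V0.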